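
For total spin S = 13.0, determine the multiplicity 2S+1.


Spin multiplicity = 2S + 1
= 2 * 13.0 + 1
= 26.0 + 1
= 27

27


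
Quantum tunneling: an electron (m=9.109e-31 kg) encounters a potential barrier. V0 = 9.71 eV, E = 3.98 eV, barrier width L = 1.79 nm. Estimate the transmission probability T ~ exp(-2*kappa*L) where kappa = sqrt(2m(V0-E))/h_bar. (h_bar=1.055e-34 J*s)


V0 - E = 5.73 eV = 9.1795e-19 J
kappa = sqrt(2 * m * (V0-E)) / h_bar
= sqrt(2 * 9.109e-31 * 9.1795e-19) / 1.055e-34
= 1.2258e+10 /m
2*kappa*L = 2 * 1.2258e+10 * 1.79e-9
= 43.8823
T = exp(-43.8823) = 8.752958e-20

8.752958e-20


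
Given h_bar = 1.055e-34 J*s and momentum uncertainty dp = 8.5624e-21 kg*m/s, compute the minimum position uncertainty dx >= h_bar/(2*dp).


dx = h_bar / (2 * dp)
= 1.055e-34 / (2 * 8.5624e-21)
= 1.055e-34 / 1.7125e-20
= 6.1607e-15 m

6.1607e-15


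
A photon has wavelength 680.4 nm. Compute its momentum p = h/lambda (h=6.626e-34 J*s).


p = h / lambda
= 6.626e-34 / (680.4e-9)
= 6.626e-34 / 6.8040e-07
= 9.7384e-28 kg*m/s

9.7384e-28


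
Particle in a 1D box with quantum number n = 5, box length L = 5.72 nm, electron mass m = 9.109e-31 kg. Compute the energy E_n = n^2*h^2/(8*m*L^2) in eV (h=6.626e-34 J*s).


E = n^2 * h^2 / (8 * m * L^2)
= 5^2 * (6.626e-34)^2 / (8 * 9.109e-31 * (5.72e-9)^2)
= 25 * 4.3904e-67 / (8 * 9.109e-31 * 3.2718e-17)
= 4.6035e-20 J
= 0.2874 eV

0.2874


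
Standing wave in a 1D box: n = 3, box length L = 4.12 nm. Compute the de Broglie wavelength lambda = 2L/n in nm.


lambda = 2L / n
= 2 * 4.12 / 3
= 8.24 / 3
= 2.7467 nm

2.7467


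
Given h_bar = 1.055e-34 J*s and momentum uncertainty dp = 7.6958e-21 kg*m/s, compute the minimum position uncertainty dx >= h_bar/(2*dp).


dx = h_bar / (2 * dp)
= 1.055e-34 / (2 * 7.6958e-21)
= 1.055e-34 / 1.5392e-20
= 6.8544e-15 m

6.8544e-15


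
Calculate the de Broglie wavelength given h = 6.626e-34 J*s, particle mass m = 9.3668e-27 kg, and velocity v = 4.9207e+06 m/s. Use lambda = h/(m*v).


lambda = h / (m * v)
= 6.626e-34 / (9.3668e-27 * 4.9207e+06)
= 6.626e-34 / 4.6091e-20
= 1.4376e-14 m

1.4376e-14


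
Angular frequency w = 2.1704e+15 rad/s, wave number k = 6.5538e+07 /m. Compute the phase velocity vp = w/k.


vp = w / k
= 2.1704e+15 / 6.5538e+07
= 3.3117e+07 m/s

3.3117e+07


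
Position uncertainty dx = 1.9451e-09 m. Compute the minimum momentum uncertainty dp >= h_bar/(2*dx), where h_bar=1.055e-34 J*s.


dp = h_bar / (2 * dx)
= 1.055e-34 / (2 * 1.9451e-09)
= 1.055e-34 / 3.8902e-09
= 2.7119e-26 kg*m/s

2.7119e-26


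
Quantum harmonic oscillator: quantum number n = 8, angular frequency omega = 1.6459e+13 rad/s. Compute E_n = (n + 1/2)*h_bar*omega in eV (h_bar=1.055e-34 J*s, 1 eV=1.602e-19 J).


E = (n + 1/2) * h_bar * omega
= (8 + 0.5) * 1.055e-34 * 1.6459e+13
= 8.5 * 1.7364e-21
= 1.4760e-20 J
= 0.0921 eV

0.0921


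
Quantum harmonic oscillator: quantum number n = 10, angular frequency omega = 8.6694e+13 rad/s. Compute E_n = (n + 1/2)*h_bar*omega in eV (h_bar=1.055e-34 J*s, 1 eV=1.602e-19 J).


E = (n + 1/2) * h_bar * omega
= (10 + 0.5) * 1.055e-34 * 8.6694e+13
= 10.5 * 9.1462e-21
= 9.6035e-20 J
= 0.5995 eV

0.5995


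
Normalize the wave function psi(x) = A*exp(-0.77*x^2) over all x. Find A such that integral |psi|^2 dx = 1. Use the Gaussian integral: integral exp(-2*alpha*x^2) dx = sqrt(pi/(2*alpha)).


integral |psi|^2 dx = A^2 * sqrt(pi/(2*alpha)) = 1
A^2 = sqrt(2*alpha/pi)
= sqrt(2 * 0.77 / pi)
= 0.700141
A = sqrt(0.700141)
= 0.8367

0.8367


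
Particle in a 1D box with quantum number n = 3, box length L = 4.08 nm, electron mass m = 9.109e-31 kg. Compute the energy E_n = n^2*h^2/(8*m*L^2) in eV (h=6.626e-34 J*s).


E = n^2 * h^2 / (8 * m * L^2)
= 3^2 * (6.626e-34)^2 / (8 * 9.109e-31 * (4.08e-9)^2)
= 9 * 4.3904e-67 / (8 * 9.109e-31 * 1.6646e-17)
= 3.2573e-20 J
= 0.2033 eV

0.2033


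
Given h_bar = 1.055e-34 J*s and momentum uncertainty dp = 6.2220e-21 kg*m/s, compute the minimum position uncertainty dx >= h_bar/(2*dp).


dx = h_bar / (2 * dp)
= 1.055e-34 / (2 * 6.2220e-21)
= 1.055e-34 / 1.2444e-20
= 8.4780e-15 m

8.4780e-15


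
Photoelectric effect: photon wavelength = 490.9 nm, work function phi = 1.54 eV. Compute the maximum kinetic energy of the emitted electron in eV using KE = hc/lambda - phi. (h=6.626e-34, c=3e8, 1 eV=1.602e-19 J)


E_photon = hc / lambda
= (6.626e-34)(3e8) / (490.9e-9)
= 4.0493e-19 J
= 2.5277 eV
KE = E_photon - phi
= 2.5277 - 1.54
= 0.9877 eV

0.9877


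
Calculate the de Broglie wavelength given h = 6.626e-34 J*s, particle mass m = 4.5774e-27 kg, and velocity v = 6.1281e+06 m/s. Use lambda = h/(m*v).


lambda = h / (m * v)
= 6.626e-34 / (4.5774e-27 * 6.1281e+06)
= 6.626e-34 / 2.8051e-20
= 2.3621e-14 m

2.3621e-14


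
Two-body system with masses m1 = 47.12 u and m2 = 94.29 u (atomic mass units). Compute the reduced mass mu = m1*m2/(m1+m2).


mu = m1 * m2 / (m1 + m2)
= 47.12 * 94.29 / (47.12 + 94.29)
= 4442.9448 / 141.41
= 31.4189 u

31.4189


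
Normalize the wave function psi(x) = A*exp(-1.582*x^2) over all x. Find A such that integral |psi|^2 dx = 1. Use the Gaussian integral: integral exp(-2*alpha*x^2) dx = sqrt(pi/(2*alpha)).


integral |psi|^2 dx = A^2 * sqrt(pi/(2*alpha)) = 1
A^2 = sqrt(2*alpha/pi)
= sqrt(2 * 1.582 / pi)
= 1.00356
A = sqrt(1.00356)
= 1.0018

1.0018


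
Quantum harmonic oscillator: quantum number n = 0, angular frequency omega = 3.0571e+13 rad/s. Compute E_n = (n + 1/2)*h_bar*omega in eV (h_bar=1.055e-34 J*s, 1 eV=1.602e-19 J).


E = (n + 1/2) * h_bar * omega
= (0 + 0.5) * 1.055e-34 * 3.0571e+13
= 0.5 * 3.2252e-21
= 1.6126e-21 J
= 0.0101 eV

0.0101


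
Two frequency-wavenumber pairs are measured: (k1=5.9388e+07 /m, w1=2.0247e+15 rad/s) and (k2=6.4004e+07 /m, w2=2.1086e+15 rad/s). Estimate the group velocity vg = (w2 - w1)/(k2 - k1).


vg = (w2 - w1) / (k2 - k1)
= (2.1086e+15 - 2.0247e+15) / (6.4004e+07 - 5.9388e+07)
= 8.3900e+13 / 4.6160e+06
= 1.8176e+07 m/s

1.8176e+07


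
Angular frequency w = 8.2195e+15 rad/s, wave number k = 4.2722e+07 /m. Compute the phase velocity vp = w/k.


vp = w / k
= 8.2195e+15 / 4.2722e+07
= 1.9240e+08 m/s

1.9240e+08


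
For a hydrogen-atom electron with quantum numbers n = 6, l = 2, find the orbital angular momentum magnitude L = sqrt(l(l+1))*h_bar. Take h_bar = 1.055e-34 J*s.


L = sqrt(l*(l+1)) * h_bar
= sqrt(2 * 3) * 1.055e-34
= sqrt(6) * 1.055e-34
= 2.4495 * 1.055e-34
= 2.5842e-34 J*s

2.5842e-34


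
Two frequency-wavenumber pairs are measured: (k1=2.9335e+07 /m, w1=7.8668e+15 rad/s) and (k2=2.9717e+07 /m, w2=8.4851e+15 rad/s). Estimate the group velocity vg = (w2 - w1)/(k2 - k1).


vg = (w2 - w1) / (k2 - k1)
= (8.4851e+15 - 7.8668e+15) / (2.9717e+07 - 2.9335e+07)
= 6.1830e+14 / 3.8200e+05
= 1.6186e+09 m/s

1.6186e+09


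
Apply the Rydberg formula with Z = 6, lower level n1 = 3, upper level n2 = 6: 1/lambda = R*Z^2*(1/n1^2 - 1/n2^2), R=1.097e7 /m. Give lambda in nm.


1/lambda = R * Z^2 * (1/n1^2 - 1/n2^2)
= 1.097e7 * 6^2 * (1/3^2 - 1/6^2)
= 1.097e7 * 36 * (0.111111 - 0.027778)
= 3.2910e+07 /m
lambda = 1 / 3.2910e+07
= 30.3859 nm

30.3859


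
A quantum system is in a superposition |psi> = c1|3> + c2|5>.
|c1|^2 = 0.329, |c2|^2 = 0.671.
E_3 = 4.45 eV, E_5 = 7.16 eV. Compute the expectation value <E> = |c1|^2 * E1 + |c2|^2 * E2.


<E> = |c1|^2 * E1 + |c2|^2 * E2
= 0.329 * 4.45 + 0.671 * 7.16
= 1.4641 + 4.8044
= 6.2684 eV

6.2684


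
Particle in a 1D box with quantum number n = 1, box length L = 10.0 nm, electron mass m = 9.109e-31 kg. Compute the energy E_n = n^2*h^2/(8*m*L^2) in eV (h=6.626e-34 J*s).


E = n^2 * h^2 / (8 * m * L^2)
= 1^2 * (6.626e-34)^2 / (8 * 9.109e-31 * (10.0e-9)^2)
= 1 * 4.3904e-67 / (8 * 9.109e-31 * 1.0000e-16)
= 6.0248e-22 J
= 0.0038 eV

0.0038


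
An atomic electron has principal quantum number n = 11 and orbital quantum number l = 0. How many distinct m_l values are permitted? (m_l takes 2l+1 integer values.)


m_l ranges from -l to +l in integer steps
So m_l goes from -0 to +0
Count = 2l + 1 = 2*0 + 1
= 1

1


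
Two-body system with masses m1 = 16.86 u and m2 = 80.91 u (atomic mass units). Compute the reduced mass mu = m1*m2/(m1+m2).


mu = m1 * m2 / (m1 + m2)
= 16.86 * 80.91 / (16.86 + 80.91)
= 1364.1426 / 97.77
= 13.9526 u

13.9526


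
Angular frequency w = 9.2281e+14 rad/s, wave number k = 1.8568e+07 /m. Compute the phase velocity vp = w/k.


vp = w / k
= 9.2281e+14 / 1.8568e+07
= 4.9699e+07 m/s

4.9699e+07


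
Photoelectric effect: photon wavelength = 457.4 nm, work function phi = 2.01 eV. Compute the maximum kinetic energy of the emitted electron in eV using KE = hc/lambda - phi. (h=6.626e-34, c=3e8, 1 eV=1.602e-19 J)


E_photon = hc / lambda
= (6.626e-34)(3e8) / (457.4e-9)
= 4.3459e-19 J
= 2.7128 eV
KE = E_photon - phi
= 2.7128 - 2.01
= 0.7028 eV

0.7028


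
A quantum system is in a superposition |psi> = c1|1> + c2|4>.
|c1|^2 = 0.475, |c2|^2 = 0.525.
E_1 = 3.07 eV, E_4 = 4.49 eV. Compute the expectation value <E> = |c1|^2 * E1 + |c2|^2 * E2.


<E> = |c1|^2 * E1 + |c2|^2 * E2
= 0.475 * 3.07 + 0.525 * 4.49
= 1.4582 + 2.3573
= 3.8155 eV

3.8155


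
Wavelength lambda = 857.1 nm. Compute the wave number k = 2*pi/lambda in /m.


k = 2 * pi / lambda
= 6.2832 / (857.1e-9)
= 6.2832 / 8.5710e-07
= 7.3307e+06 /m

7.3307e+06


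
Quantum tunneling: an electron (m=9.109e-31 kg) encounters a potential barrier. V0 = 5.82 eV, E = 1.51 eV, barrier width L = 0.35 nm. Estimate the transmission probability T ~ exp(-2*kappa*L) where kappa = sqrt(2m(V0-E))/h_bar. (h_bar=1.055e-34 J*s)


V0 - E = 4.31 eV = 6.9046e-19 J
kappa = sqrt(2 * m * (V0-E)) / h_bar
= sqrt(2 * 9.109e-31 * 6.9046e-19) / 1.055e-34
= 1.0631e+10 /m
2*kappa*L = 2 * 1.0631e+10 * 0.35e-9
= 7.4416
T = exp(-7.4416) = 5.863513e-04

5.863513e-04


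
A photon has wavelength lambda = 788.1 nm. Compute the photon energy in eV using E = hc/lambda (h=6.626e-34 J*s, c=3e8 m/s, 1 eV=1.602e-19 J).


E = hc / lambda
= (6.626e-34)(3e8) / (788.1e-9)
= 1.9878e-25 / 7.8810e-07
= 2.5223e-19 J
Converting to eV: 2.5223e-19 / 1.602e-19
= 1.5744 eV

1.5744


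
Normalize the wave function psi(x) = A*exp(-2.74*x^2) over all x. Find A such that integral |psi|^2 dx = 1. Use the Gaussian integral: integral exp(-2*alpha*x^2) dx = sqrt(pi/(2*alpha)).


integral |psi|^2 dx = A^2 * sqrt(pi/(2*alpha)) = 1
A^2 = sqrt(2*alpha/pi)
= sqrt(2 * 2.74 / pi)
= 1.320734
A = sqrt(1.320734)
= 1.1492

1.1492


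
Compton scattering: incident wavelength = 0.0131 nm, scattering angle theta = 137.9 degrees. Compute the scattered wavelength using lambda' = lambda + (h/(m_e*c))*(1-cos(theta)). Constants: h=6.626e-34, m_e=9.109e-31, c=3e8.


Compton wavelength: h/(m_e*c) = 2.4247e-12 m
d_lambda = 2.4247e-12 * (1 - cos(137.9 deg))
= 2.4247e-12 * 1.741976
= 4.2238e-12 m = 0.004224 nm
lambda' = 0.0131 + 0.004224
= 0.017324 nm

0.017324


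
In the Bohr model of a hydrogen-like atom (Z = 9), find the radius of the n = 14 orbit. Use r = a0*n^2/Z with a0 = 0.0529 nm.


r = a0 * n^2 / Z
= 0.0529 * 14^2 / 9
= 0.0529 * 196 / 9
= 1.152 nm

1.152


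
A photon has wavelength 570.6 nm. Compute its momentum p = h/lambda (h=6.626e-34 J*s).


p = h / lambda
= 6.626e-34 / (570.6e-9)
= 6.626e-34 / 5.7060e-07
= 1.1612e-27 kg*m/s

1.1612e-27


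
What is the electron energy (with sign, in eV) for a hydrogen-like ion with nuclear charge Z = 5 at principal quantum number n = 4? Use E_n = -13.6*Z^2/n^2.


E_n = -13.6 * Z^2 / n^2
= -13.6 * 5^2 / 4^2
= -13.6 * 25 / 16
= -21.25 eV

-21.25


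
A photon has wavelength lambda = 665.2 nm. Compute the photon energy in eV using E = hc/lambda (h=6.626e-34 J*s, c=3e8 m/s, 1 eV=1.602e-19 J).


E = hc / lambda
= (6.626e-34)(3e8) / (665.2e-9)
= 1.9878e-25 / 6.6520e-07
= 2.9883e-19 J
Converting to eV: 2.9883e-19 / 1.602e-19
= 1.8653 eV

1.8653


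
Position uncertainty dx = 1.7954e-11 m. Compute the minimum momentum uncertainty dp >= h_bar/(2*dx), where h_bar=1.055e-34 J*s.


dp = h_bar / (2 * dx)
= 1.055e-34 / (2 * 1.7954e-11)
= 1.055e-34 / 3.5908e-11
= 2.9381e-24 kg*m/s

2.9381e-24


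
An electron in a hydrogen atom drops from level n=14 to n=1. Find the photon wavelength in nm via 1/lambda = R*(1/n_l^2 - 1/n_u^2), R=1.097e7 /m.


1/lambda = R * (1/n_l^2 - 1/n_u^2)
= 1.097e7 * (1/1^2 - 1/14^2)
= 1.097e7 * (1.0 - 0.005102)
= 1.097e7 * 0.994898
= 1.0914e+07 /m
lambda = 1 / 1.0914e+07 = 91.6252 nm

91.6252


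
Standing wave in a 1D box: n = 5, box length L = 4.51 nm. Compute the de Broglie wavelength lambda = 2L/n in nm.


lambda = 2L / n
= 2 * 4.51 / 5
= 9.02 / 5
= 1.804 nm

1.804


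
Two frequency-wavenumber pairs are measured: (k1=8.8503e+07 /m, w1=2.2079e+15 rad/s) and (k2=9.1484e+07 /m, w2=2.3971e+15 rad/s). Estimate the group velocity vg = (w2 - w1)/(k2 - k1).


vg = (w2 - w1) / (k2 - k1)
= (2.3971e+15 - 2.2079e+15) / (9.1484e+07 - 8.8503e+07)
= 1.8920e+14 / 2.9810e+06
= 6.3469e+07 m/s

6.3469e+07


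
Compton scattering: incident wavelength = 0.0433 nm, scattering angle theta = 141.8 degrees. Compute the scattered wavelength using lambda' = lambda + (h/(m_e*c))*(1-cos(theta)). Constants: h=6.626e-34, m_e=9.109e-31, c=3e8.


Compton wavelength: h/(m_e*c) = 2.4247e-12 m
d_lambda = 2.4247e-12 * (1 - cos(141.8 deg))
= 2.4247e-12 * 1.785857
= 4.3302e-12 m = 0.00433 nm
lambda' = 0.0433 + 0.00433
= 0.04763 nm

0.04763


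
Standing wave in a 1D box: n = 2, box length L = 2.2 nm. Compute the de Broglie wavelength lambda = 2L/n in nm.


lambda = 2L / n
= 2 * 2.2 / 2
= 4.4 / 2
= 2.2 nm

2.2


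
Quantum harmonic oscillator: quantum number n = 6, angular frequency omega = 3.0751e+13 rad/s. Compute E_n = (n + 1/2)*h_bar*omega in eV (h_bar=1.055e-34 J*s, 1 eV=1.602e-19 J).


E = (n + 1/2) * h_bar * omega
= (6 + 0.5) * 1.055e-34 * 3.0751e+13
= 6.5 * 3.2442e-21
= 2.1087e-20 J
= 0.1316 eV

0.1316


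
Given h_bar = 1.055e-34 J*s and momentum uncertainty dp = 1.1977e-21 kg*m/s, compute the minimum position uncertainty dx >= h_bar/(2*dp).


dx = h_bar / (2 * dp)
= 1.055e-34 / (2 * 1.1977e-21)
= 1.055e-34 / 2.3954e-21
= 4.4043e-14 m

4.4043e-14


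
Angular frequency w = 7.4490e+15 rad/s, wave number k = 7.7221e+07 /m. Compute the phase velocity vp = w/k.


vp = w / k
= 7.4490e+15 / 7.7221e+07
= 9.6463e+07 m/s

9.6463e+07


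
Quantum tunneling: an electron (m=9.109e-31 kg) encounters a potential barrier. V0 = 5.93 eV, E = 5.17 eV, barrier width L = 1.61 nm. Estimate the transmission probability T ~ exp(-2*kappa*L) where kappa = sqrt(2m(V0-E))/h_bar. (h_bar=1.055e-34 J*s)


V0 - E = 0.76 eV = 1.2175e-19 J
kappa = sqrt(2 * m * (V0-E)) / h_bar
= sqrt(2 * 9.109e-31 * 1.2175e-19) / 1.055e-34
= 4.4641e+09 /m
2*kappa*L = 2 * 4.4641e+09 * 1.61e-9
= 14.3745
T = exp(-14.3745) = 5.718043e-07

5.718043e-07


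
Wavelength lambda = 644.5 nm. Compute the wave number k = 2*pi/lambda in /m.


k = 2 * pi / lambda
= 6.2832 / (644.5e-9)
= 6.2832 / 6.4450e-07
= 9.7489e+06 /m

9.7489e+06


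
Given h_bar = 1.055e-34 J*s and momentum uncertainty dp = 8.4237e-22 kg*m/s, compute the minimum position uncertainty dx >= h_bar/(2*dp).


dx = h_bar / (2 * dp)
= 1.055e-34 / (2 * 8.4237e-22)
= 1.055e-34 / 1.6847e-21
= 6.2621e-14 m

6.2621e-14


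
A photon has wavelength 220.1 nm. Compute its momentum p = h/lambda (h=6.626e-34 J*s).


p = h / lambda
= 6.626e-34 / (220.1e-9)
= 6.626e-34 / 2.2010e-07
= 3.0104e-27 kg*m/s

3.0104e-27


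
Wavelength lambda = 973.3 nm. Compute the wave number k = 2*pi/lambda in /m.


k = 2 * pi / lambda
= 6.2832 / (973.3e-9)
= 6.2832 / 9.7330e-07
= 6.4555e+06 /m

6.4555e+06


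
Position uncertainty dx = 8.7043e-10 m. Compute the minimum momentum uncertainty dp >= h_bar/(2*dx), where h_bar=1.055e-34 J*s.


dp = h_bar / (2 * dx)
= 1.055e-34 / (2 * 8.7043e-10)
= 1.055e-34 / 1.7409e-09
= 6.0602e-26 kg*m/s

6.0602e-26


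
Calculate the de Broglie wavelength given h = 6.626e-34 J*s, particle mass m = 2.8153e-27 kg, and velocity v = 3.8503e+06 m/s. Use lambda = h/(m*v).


lambda = h / (m * v)
= 6.626e-34 / (2.8153e-27 * 3.8503e+06)
= 6.626e-34 / 1.0840e-20
= 6.1127e-14 m

6.1127e-14


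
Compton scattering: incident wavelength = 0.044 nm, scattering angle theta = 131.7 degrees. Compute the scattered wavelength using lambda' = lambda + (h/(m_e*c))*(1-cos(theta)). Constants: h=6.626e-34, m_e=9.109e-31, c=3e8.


Compton wavelength: h/(m_e*c) = 2.4247e-12 m
d_lambda = 2.4247e-12 * (1 - cos(131.7 deg))
= 2.4247e-12 * 1.66523
= 4.0377e-12 m = 0.004038 nm
lambda' = 0.044 + 0.004038
= 0.048038 nm

0.048038


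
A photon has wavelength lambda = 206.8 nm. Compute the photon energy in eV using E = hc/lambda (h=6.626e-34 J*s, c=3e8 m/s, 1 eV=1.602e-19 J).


E = hc / lambda
= (6.626e-34)(3e8) / (206.8e-9)
= 1.9878e-25 / 2.0680e-07
= 9.6122e-19 J
Converting to eV: 9.6122e-19 / 1.602e-19
= 6.0001 eV

6.0001


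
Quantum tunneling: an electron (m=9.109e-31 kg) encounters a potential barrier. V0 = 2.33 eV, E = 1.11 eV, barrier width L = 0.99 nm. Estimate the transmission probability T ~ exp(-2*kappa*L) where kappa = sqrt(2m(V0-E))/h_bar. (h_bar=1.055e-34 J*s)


V0 - E = 1.22 eV = 1.9544e-19 J
kappa = sqrt(2 * m * (V0-E)) / h_bar
= sqrt(2 * 9.109e-31 * 1.9544e-19) / 1.055e-34
= 5.6560e+09 /m
2*kappa*L = 2 * 5.6560e+09 * 0.99e-9
= 11.1989
T = exp(-11.1989) = 1.368964e-05

1.368964e-05


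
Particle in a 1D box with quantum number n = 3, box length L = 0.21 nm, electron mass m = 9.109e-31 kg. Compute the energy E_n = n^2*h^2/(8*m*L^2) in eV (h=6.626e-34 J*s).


E = n^2 * h^2 / (8 * m * L^2)
= 3^2 * (6.626e-34)^2 / (8 * 9.109e-31 * (0.21e-9)^2)
= 9 * 4.3904e-67 / (8 * 9.109e-31 * 4.4100e-20)
= 1.2295e-17 J
= 76.7509 eV

76.7509


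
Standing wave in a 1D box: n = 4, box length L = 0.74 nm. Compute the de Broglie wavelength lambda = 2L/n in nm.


lambda = 2L / n
= 2 * 0.74 / 4
= 1.48 / 4
= 0.37 nm

0.37


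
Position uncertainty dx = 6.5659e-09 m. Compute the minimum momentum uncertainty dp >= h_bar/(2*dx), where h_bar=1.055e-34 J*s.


dp = h_bar / (2 * dx)
= 1.055e-34 / (2 * 6.5659e-09)
= 1.055e-34 / 1.3132e-08
= 8.0339e-27 kg*m/s

8.0339e-27


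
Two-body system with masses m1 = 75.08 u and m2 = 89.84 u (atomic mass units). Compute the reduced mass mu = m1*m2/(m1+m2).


mu = m1 * m2 / (m1 + m2)
= 75.08 * 89.84 / (75.08 + 89.84)
= 6745.1872 / 164.92
= 40.8998 u

40.8998


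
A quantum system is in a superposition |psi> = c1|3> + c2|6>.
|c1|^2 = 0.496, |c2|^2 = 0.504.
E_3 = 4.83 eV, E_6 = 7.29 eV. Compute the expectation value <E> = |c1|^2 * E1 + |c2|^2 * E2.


<E> = |c1|^2 * E1 + |c2|^2 * E2
= 0.496 * 4.83 + 0.504 * 7.29
= 2.3957 + 3.6742
= 6.0698 eV

6.0698


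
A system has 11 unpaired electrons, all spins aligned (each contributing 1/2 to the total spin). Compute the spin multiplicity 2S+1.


Total spin S = N * (1/2) = 11 * 0.5 = 5.5
Spin multiplicity = 2S + 1
= 2 * 5.5 + 1
= 12

12


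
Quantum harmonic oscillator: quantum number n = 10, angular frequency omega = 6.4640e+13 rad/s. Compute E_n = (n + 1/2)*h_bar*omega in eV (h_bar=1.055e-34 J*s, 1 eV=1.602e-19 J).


E = (n + 1/2) * h_bar * omega
= (10 + 0.5) * 1.055e-34 * 6.4640e+13
= 10.5 * 6.8195e-21
= 7.1605e-20 J
= 0.447 eV

0.447


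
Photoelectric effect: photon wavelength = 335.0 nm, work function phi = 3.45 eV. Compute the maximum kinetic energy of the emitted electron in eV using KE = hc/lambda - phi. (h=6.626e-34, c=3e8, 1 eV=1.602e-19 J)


E_photon = hc / lambda
= (6.626e-34)(3e8) / (335.0e-9)
= 5.9337e-19 J
= 3.704 eV
KE = E_photon - phi
= 3.704 - 3.45
= 0.254 eV

0.254


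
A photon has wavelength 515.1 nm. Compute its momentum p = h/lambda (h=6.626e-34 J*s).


p = h / lambda
= 6.626e-34 / (515.1e-9)
= 6.626e-34 / 5.1510e-07
= 1.2864e-27 kg*m/s

1.2864e-27


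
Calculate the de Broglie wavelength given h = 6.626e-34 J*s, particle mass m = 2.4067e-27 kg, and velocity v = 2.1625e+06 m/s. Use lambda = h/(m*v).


lambda = h / (m * v)
= 6.626e-34 / (2.4067e-27 * 2.1625e+06)
= 6.626e-34 / 5.2045e-21
= 1.2731e-13 m

1.2731e-13


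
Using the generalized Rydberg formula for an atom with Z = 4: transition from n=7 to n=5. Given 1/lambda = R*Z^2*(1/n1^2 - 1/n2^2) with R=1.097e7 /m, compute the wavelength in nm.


1/lambda = R * Z^2 * (1/n1^2 - 1/n2^2)
= 1.097e7 * 4^2 * (1/5^2 - 1/7^2)
= 1.097e7 * 16 * (0.04 - 0.020408)
= 3.4388e+06 /m
lambda = 1 / 3.4388e+06
= 290.8026 nm

290.8026


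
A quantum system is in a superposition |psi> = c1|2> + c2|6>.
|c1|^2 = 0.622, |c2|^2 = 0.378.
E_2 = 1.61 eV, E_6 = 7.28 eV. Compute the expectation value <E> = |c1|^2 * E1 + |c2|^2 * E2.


<E> = |c1|^2 * E1 + |c2|^2 * E2
= 0.622 * 1.61 + 0.378 * 7.28
= 1.0014 + 2.7518
= 3.7533 eV

3.7533


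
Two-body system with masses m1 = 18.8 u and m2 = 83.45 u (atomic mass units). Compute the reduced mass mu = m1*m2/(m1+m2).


mu = m1 * m2 / (m1 + m2)
= 18.8 * 83.45 / (18.8 + 83.45)
= 1568.86 / 102.25
= 15.3434 u

15.3434


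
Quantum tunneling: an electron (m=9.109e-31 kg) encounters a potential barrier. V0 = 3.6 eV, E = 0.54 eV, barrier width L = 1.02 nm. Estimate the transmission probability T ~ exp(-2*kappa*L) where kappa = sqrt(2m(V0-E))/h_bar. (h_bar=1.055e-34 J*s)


V0 - E = 3.06 eV = 4.9021e-19 J
kappa = sqrt(2 * m * (V0-E)) / h_bar
= sqrt(2 * 9.109e-31 * 4.9021e-19) / 1.055e-34
= 8.9576e+09 /m
2*kappa*L = 2 * 8.9576e+09 * 1.02e-9
= 18.2734
T = exp(-18.2734) = 1.158647e-08

1.158647e-08


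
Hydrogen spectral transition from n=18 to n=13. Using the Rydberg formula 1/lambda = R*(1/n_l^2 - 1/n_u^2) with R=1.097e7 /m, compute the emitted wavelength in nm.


1/lambda = R * (1/n_l^2 - 1/n_u^2)
= 1.097e7 * (1/13^2 - 1/18^2)
= 1.097e7 * (0.005917 - 0.003086)
= 1.097e7 * 0.002831
= 3.1053e+04 /m
lambda = 1 / 3.1053e+04 = 32202.7818 nm

32202.7818


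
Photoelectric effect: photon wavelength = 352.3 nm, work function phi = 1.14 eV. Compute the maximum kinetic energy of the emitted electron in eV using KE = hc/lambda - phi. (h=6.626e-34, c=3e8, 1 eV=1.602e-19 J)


E_photon = hc / lambda
= (6.626e-34)(3e8) / (352.3e-9)
= 5.6424e-19 J
= 3.5221 eV
KE = E_photon - phi
= 3.5221 - 1.14
= 2.3821 eV

2.3821


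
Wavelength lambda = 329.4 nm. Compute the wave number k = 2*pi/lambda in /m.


k = 2 * pi / lambda
= 6.2832 / (329.4e-9)
= 6.2832 / 3.2940e-07
= 1.9075e+07 /m

1.9075e+07


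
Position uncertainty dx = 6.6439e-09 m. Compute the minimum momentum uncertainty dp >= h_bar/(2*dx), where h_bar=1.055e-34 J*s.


dp = h_bar / (2 * dx)
= 1.055e-34 / (2 * 6.6439e-09)
= 1.055e-34 / 1.3288e-08
= 7.9396e-27 kg*m/s

7.9396e-27


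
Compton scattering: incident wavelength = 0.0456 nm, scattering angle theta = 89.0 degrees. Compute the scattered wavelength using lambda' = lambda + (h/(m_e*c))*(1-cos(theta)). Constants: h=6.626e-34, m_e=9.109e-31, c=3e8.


Compton wavelength: h/(m_e*c) = 2.4247e-12 m
d_lambda = 2.4247e-12 * (1 - cos(89.0 deg))
= 2.4247e-12 * 0.982548
= 2.3824e-12 m = 0.002382 nm
lambda' = 0.0456 + 0.002382
= 0.047982 nm

0.047982


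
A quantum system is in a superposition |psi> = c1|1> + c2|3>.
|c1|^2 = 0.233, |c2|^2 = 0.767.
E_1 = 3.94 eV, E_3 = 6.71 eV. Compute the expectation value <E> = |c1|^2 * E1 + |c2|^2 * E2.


<E> = |c1|^2 * E1 + |c2|^2 * E2
= 0.233 * 3.94 + 0.767 * 6.71
= 0.918 + 5.1466
= 6.0646 eV

6.0646


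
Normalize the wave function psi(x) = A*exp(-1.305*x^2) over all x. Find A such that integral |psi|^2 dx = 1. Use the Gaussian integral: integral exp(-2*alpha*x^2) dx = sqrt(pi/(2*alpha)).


integral |psi|^2 dx = A^2 * sqrt(pi/(2*alpha)) = 1
A^2 = sqrt(2*alpha/pi)
= sqrt(2 * 1.305 / pi)
= 0.911476
A = sqrt(0.911476)
= 0.9547

0.9547


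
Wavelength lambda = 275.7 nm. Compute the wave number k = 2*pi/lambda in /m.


k = 2 * pi / lambda
= 6.2832 / (275.7e-9)
= 6.2832 / 2.7570e-07
= 2.2790e+07 /m

2.2790e+07


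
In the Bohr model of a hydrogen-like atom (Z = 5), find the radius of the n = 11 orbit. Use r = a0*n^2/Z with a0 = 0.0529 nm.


r = a0 * n^2 / Z
= 0.0529 * 11^2 / 5
= 0.0529 * 121 / 5
= 1.2802 nm

1.2802


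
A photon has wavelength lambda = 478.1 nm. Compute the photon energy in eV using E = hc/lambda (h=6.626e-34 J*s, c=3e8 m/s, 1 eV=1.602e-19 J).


E = hc / lambda
= (6.626e-34)(3e8) / (478.1e-9)
= 1.9878e-25 / 4.7810e-07
= 4.1577e-19 J
Converting to eV: 4.1577e-19 / 1.602e-19
= 2.5953 eV

2.5953


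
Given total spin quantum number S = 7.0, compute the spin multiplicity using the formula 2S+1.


Spin multiplicity = 2S + 1
= 2 * 7.0 + 1
= 14.0 + 1
= 15

15


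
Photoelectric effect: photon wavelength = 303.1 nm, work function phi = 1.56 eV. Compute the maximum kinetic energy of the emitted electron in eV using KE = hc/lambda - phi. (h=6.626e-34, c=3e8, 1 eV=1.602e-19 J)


E_photon = hc / lambda
= (6.626e-34)(3e8) / (303.1e-9)
= 6.5582e-19 J
= 4.0938 eV
KE = E_photon - phi
= 4.0938 - 1.56
= 2.5338 eV

2.5338


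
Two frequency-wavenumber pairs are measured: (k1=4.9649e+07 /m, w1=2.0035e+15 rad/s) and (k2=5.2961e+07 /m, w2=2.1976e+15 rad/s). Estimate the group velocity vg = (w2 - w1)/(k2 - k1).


vg = (w2 - w1) / (k2 - k1)
= (2.1976e+15 - 2.0035e+15) / (5.2961e+07 - 4.9649e+07)
= 1.9410e+14 / 3.3120e+06
= 5.8605e+07 m/s

5.8605e+07


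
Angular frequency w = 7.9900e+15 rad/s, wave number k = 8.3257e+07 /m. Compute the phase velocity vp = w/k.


vp = w / k
= 7.9900e+15 / 8.3257e+07
= 9.5968e+07 m/s

9.5968e+07


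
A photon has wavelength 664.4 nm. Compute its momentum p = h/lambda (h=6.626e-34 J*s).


p = h / lambda
= 6.626e-34 / (664.4e-9)
= 6.626e-34 / 6.6440e-07
= 9.9729e-28 kg*m/s

9.9729e-28


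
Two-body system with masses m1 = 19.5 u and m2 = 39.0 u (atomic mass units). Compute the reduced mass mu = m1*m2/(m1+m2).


mu = m1 * m2 / (m1 + m2)
= 19.5 * 39.0 / (19.5 + 39.0)
= 760.5 / 58.5
= 13.0 u

13.0


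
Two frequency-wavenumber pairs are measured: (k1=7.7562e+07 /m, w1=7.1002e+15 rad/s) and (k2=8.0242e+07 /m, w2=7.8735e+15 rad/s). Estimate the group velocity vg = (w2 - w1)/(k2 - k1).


vg = (w2 - w1) / (k2 - k1)
= (7.8735e+15 - 7.1002e+15) / (8.0242e+07 - 7.7562e+07)
= 7.7330e+14 / 2.6800e+06
= 2.8854e+08 m/s

2.8854e+08


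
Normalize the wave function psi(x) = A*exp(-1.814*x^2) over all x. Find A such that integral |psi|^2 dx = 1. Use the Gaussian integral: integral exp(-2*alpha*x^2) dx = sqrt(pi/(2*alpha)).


integral |psi|^2 dx = A^2 * sqrt(pi/(2*alpha)) = 1
A^2 = sqrt(2*alpha/pi)
= sqrt(2 * 1.814 / pi)
= 1.074629
A = sqrt(1.074629)
= 1.0366

1.0366


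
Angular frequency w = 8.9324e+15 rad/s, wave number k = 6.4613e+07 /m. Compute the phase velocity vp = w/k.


vp = w / k
= 8.9324e+15 / 6.4613e+07
= 1.3824e+08 m/s

1.3824e+08


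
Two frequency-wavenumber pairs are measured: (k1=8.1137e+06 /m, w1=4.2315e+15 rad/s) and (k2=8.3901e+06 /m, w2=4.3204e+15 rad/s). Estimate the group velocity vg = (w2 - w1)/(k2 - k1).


vg = (w2 - w1) / (k2 - k1)
= (4.3204e+15 - 4.2315e+15) / (8.3901e+06 - 8.1137e+06)
= 8.8900e+13 / 2.7640e+05
= 3.2164e+08 m/s

3.2164e+08


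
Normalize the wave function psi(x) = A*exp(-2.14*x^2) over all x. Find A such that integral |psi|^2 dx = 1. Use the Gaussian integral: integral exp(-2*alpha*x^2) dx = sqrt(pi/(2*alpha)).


integral |psi|^2 dx = A^2 * sqrt(pi/(2*alpha)) = 1
A^2 = sqrt(2*alpha/pi)
= sqrt(2 * 2.14 / pi)
= 1.167204
A = sqrt(1.167204)
= 1.0804

1.0804


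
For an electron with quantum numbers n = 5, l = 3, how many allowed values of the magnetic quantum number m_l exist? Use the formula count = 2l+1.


m_l ranges from -l to +l in integer steps
So m_l goes from -3 to +3
Count = 2l + 1 = 2*3 + 1
= 7

7


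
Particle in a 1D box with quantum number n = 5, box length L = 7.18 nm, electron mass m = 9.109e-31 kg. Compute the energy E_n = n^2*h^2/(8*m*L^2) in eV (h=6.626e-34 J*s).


E = n^2 * h^2 / (8 * m * L^2)
= 5^2 * (6.626e-34)^2 / (8 * 9.109e-31 * (7.18e-9)^2)
= 25 * 4.3904e-67 / (8 * 9.109e-31 * 5.1552e-17)
= 2.9217e-20 J
= 0.1824 eV

0.1824


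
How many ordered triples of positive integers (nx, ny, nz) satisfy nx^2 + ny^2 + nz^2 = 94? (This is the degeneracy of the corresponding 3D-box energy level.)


Enumerate all (nx, ny, nz) with nx^2 + ny^2 + nz^2 = 94:
(2,3,9)
(2,9,3)
(3,2,9)
(3,6,7)
(3,7,6)
(3,9,2)
(6,3,7)
(6,7,3)
(7,3,6)
(7,6,3)
(9,2,3)
(9,3,2)
Total degeneracy = 12

12


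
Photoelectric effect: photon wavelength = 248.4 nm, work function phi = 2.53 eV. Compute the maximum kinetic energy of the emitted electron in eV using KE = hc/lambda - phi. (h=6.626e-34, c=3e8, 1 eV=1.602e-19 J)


E_photon = hc / lambda
= (6.626e-34)(3e8) / (248.4e-9)
= 8.0024e-19 J
= 4.9953 eV
KE = E_photon - phi
= 4.9953 - 2.53
= 2.4653 eV

2.4653


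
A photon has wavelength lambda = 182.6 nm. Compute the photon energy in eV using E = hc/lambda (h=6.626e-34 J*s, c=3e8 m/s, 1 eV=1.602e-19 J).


E = hc / lambda
= (6.626e-34)(3e8) / (182.6e-9)
= 1.9878e-25 / 1.8260e-07
= 1.0886e-18 J
Converting to eV: 1.0886e-18 / 1.602e-19
= 6.7953 eV

6.7953


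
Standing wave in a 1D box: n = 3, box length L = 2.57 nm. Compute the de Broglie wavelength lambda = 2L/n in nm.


lambda = 2L / n
= 2 * 2.57 / 3
= 5.14 / 3
= 1.7133 nm

1.7133


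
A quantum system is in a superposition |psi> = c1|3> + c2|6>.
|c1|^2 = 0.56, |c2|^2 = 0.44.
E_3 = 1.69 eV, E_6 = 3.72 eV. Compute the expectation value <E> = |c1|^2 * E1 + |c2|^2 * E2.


<E> = |c1|^2 * E1 + |c2|^2 * E2
= 0.56 * 1.69 + 0.44 * 3.72
= 0.9464 + 1.6368
= 2.5832 eV

2.5832


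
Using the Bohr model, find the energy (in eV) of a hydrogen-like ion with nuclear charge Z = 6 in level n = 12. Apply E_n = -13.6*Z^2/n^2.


E_n = -13.6 * Z^2 / n^2
= -13.6 * 6^2 / 12^2
= -13.6 * 36 / 144
= -3.4 eV

-3.4


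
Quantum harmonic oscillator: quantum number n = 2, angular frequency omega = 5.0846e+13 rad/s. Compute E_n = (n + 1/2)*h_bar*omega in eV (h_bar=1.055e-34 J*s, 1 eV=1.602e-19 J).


E = (n + 1/2) * h_bar * omega
= (2 + 0.5) * 1.055e-34 * 5.0846e+13
= 2.5 * 5.3643e-21
= 1.3411e-20 J
= 0.0837 eV

0.0837


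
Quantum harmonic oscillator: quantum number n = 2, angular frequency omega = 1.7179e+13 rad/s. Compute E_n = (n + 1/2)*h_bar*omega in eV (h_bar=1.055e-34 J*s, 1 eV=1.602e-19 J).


E = (n + 1/2) * h_bar * omega
= (2 + 0.5) * 1.055e-34 * 1.7179e+13
= 2.5 * 1.8124e-21
= 4.5310e-21 J
= 0.0283 eV

0.0283


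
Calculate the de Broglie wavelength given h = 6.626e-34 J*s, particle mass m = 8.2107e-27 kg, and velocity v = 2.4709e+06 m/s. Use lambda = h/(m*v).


lambda = h / (m * v)
= 6.626e-34 / (8.2107e-27 * 2.4709e+06)
= 6.626e-34 / 2.0288e-20
= 3.2660e-14 m

3.2660e-14


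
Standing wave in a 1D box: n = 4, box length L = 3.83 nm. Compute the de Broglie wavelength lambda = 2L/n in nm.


lambda = 2L / n
= 2 * 3.83 / 4
= 7.66 / 4
= 1.915 nm

1.915


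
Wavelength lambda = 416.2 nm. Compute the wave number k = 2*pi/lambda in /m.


k = 2 * pi / lambda
= 6.2832 / (416.2e-9)
= 6.2832 / 4.1620e-07
= 1.5097e+07 /m

1.5097e+07


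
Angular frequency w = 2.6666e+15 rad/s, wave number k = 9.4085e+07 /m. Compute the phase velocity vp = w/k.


vp = w / k
= 2.6666e+15 / 9.4085e+07
= 2.8342e+07 m/s

2.8342e+07


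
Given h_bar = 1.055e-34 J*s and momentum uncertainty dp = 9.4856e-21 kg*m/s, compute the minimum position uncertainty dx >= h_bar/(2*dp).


dx = h_bar / (2 * dp)
= 1.055e-34 / (2 * 9.4856e-21)
= 1.055e-34 / 1.8971e-20
= 5.5611e-15 m

5.5611e-15


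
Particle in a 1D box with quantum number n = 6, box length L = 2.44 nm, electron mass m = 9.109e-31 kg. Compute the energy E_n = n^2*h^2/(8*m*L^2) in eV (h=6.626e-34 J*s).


E = n^2 * h^2 / (8 * m * L^2)
= 6^2 * (6.626e-34)^2 / (8 * 9.109e-31 * (2.44e-9)^2)
= 36 * 4.3904e-67 / (8 * 9.109e-31 * 5.9536e-18)
= 3.6430e-19 J
= 2.2741 eV

2.2741


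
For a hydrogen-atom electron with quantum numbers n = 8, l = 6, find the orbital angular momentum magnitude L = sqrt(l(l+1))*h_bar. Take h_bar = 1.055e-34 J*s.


L = sqrt(l*(l+1)) * h_bar
= sqrt(6 * 7) * 1.055e-34
= sqrt(42) * 1.055e-34
= 6.4807 * 1.055e-34
= 6.8372e-34 J*s

6.8372e-34


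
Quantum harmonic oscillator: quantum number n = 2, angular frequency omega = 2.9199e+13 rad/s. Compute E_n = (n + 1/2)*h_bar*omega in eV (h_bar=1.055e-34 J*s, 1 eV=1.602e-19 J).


E = (n + 1/2) * h_bar * omega
= (2 + 0.5) * 1.055e-34 * 2.9199e+13
= 2.5 * 3.0805e-21
= 7.7012e-21 J
= 0.0481 eV

0.0481


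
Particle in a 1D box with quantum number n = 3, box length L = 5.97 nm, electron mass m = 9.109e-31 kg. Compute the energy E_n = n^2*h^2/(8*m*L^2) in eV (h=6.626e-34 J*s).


E = n^2 * h^2 / (8 * m * L^2)
= 3^2 * (6.626e-34)^2 / (8 * 9.109e-31 * (5.97e-9)^2)
= 9 * 4.3904e-67 / (8 * 9.109e-31 * 3.5641e-17)
= 1.5214e-20 J
= 0.095 eV

0.095


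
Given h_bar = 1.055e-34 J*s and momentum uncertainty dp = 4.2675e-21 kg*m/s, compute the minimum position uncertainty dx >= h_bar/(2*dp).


dx = h_bar / (2 * dp)
= 1.055e-34 / (2 * 4.2675e-21)
= 1.055e-34 / 8.5350e-21
= 1.2361e-14 m

1.2361e-14


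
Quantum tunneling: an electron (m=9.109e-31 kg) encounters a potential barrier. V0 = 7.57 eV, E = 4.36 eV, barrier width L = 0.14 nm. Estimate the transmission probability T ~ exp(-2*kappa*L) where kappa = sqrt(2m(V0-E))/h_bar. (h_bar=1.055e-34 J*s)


V0 - E = 3.21 eV = 5.1424e-19 J
kappa = sqrt(2 * m * (V0-E)) / h_bar
= sqrt(2 * 9.109e-31 * 5.1424e-19) / 1.055e-34
= 9.1745e+09 /m
2*kappa*L = 2 * 9.1745e+09 * 0.14e-9
= 2.5689
T = exp(-2.5689) = 7.662318e-02

7.662318e-02


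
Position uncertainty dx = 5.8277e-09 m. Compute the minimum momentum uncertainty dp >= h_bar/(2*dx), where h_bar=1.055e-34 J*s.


dp = h_bar / (2 * dx)
= 1.055e-34 / (2 * 5.8277e-09)
= 1.055e-34 / 1.1655e-08
= 9.0516e-27 kg*m/s

9.0516e-27


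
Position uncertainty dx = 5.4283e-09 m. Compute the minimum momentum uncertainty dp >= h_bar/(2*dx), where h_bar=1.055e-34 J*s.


dp = h_bar / (2 * dx)
= 1.055e-34 / (2 * 5.4283e-09)
= 1.055e-34 / 1.0857e-08
= 9.7176e-27 kg*m/s

9.7176e-27


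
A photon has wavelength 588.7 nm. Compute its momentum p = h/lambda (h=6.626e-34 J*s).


p = h / lambda
= 6.626e-34 / (588.7e-9)
= 6.626e-34 / 5.8870e-07
= 1.1255e-27 kg*m/s

1.1255e-27


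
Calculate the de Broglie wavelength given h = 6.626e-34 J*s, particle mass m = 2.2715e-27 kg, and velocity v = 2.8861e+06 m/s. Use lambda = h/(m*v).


lambda = h / (m * v)
= 6.626e-34 / (2.2715e-27 * 2.8861e+06)
= 6.626e-34 / 6.5558e-21
= 1.0107e-13 m

1.0107e-13


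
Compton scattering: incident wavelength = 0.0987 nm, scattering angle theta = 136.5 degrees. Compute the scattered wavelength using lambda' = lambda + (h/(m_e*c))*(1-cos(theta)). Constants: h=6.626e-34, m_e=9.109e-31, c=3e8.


Compton wavelength: h/(m_e*c) = 2.4247e-12 m
d_lambda = 2.4247e-12 * (1 - cos(136.5 deg))
= 2.4247e-12 * 1.725374
= 4.1835e-12 m = 0.004184 nm
lambda' = 0.0987 + 0.004184
= 0.102884 nm

0.102884


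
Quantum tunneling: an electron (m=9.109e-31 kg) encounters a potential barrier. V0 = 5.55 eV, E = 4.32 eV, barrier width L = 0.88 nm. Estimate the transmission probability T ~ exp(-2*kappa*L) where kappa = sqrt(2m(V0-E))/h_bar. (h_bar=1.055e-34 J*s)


V0 - E = 1.23 eV = 1.9705e-19 J
kappa = sqrt(2 * m * (V0-E)) / h_bar
= sqrt(2 * 9.109e-31 * 1.9705e-19) / 1.055e-34
= 5.6791e+09 /m
2*kappa*L = 2 * 5.6791e+09 * 0.88e-9
= 9.9953
T = exp(-9.9953) = 4.561535e-05

4.561535e-05


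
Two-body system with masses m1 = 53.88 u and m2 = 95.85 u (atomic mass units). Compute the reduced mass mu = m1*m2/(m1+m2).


mu = m1 * m2 / (m1 + m2)
= 53.88 * 95.85 / (53.88 + 95.85)
= 5164.398 / 149.73
= 34.4914 u

34.4914


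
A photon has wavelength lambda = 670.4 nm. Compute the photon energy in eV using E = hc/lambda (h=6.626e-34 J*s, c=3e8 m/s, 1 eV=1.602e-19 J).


E = hc / lambda
= (6.626e-34)(3e8) / (670.4e-9)
= 1.9878e-25 / 6.7040e-07
= 2.9651e-19 J
Converting to eV: 2.9651e-19 / 1.602e-19
= 1.8509 eV

1.8509


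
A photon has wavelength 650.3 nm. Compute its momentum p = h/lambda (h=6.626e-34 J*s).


p = h / lambda
= 6.626e-34 / (650.3e-9)
= 6.626e-34 / 6.5030e-07
= 1.0189e-27 kg*m/s

1.0189e-27


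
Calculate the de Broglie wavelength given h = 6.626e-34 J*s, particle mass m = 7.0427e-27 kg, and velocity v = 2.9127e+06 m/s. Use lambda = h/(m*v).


lambda = h / (m * v)
= 6.626e-34 / (7.0427e-27 * 2.9127e+06)
= 6.626e-34 / 2.0513e-20
= 3.2301e-14 m

3.2301e-14


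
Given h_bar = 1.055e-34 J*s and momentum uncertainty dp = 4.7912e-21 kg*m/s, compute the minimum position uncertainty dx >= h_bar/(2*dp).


dx = h_bar / (2 * dp)
= 1.055e-34 / (2 * 4.7912e-21)
= 1.055e-34 / 9.5824e-21
= 1.1010e-14 m

1.1010e-14


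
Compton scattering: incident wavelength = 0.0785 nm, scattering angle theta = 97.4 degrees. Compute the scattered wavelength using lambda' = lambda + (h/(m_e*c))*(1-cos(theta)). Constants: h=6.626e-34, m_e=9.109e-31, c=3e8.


Compton wavelength: h/(m_e*c) = 2.4247e-12 m
d_lambda = 2.4247e-12 * (1 - cos(97.4 deg))
= 2.4247e-12 * 1.128796
= 2.7370e-12 m = 0.002737 nm
lambda' = 0.0785 + 0.002737
= 0.081237 nm

0.081237


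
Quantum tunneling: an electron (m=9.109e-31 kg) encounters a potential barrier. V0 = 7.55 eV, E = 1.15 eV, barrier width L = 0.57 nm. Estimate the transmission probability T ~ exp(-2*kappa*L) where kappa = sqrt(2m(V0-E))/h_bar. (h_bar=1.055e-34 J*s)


V0 - E = 6.4 eV = 1.0253e-18 J
kappa = sqrt(2 * m * (V0-E)) / h_bar
= sqrt(2 * 9.109e-31 * 1.0253e-18) / 1.055e-34
= 1.2954e+10 /m
2*kappa*L = 2 * 1.2954e+10 * 0.57e-9
= 14.7681
T = exp(-14.7681) = 3.857493e-07

3.857493e-07


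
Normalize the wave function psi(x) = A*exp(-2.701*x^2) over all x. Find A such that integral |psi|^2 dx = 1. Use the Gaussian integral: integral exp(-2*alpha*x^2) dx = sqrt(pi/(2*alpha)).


integral |psi|^2 dx = A^2 * sqrt(pi/(2*alpha)) = 1
A^2 = sqrt(2*alpha/pi)
= sqrt(2 * 2.701 / pi)
= 1.311301
A = sqrt(1.311301)
= 1.1451

1.1451


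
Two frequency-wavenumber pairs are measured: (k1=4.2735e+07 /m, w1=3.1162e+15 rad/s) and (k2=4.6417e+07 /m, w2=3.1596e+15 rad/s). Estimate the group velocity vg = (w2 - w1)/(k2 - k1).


vg = (w2 - w1) / (k2 - k1)
= (3.1596e+15 - 3.1162e+15) / (4.6417e+07 - 4.2735e+07)
= 4.3400e+13 / 3.6820e+06
= 1.1787e+07 m/s

1.1787e+07


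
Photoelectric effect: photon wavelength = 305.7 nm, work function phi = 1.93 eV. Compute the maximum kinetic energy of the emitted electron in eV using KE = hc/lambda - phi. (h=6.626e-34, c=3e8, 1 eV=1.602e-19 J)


E_photon = hc / lambda
= (6.626e-34)(3e8) / (305.7e-9)
= 6.5025e-19 J
= 4.059 eV
KE = E_photon - phi
= 4.059 - 1.93
= 2.129 eV

2.129


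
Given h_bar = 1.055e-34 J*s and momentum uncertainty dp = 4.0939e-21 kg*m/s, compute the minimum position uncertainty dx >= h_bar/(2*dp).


dx = h_bar / (2 * dp)
= 1.055e-34 / (2 * 4.0939e-21)
= 1.055e-34 / 8.1878e-21
= 1.2885e-14 m

1.2885e-14


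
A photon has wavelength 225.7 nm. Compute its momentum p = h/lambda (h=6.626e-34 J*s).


p = h / lambda
= 6.626e-34 / (225.7e-9)
= 6.626e-34 / 2.2570e-07
= 2.9358e-27 kg*m/s

2.9358e-27


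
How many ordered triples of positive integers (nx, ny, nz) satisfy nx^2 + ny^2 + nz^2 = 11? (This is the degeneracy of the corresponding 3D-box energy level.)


Enumerate all (nx, ny, nz) with nx^2 + ny^2 + nz^2 = 11:
(1,1,3)
(1,3,1)
(3,1,1)
Total degeneracy = 3

3


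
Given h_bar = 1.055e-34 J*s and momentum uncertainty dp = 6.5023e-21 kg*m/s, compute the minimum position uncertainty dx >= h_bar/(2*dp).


dx = h_bar / (2 * dp)
= 1.055e-34 / (2 * 6.5023e-21)
= 1.055e-34 / 1.3005e-20
= 8.1125e-15 m

8.1125e-15


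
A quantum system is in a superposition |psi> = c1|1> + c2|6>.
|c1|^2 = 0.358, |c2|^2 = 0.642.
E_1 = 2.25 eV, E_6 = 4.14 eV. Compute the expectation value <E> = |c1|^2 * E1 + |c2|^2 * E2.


<E> = |c1|^2 * E1 + |c2|^2 * E2
= 0.358 * 2.25 + 0.642 * 4.14
= 0.8055 + 2.6579
= 3.4634 eV

3.4634
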